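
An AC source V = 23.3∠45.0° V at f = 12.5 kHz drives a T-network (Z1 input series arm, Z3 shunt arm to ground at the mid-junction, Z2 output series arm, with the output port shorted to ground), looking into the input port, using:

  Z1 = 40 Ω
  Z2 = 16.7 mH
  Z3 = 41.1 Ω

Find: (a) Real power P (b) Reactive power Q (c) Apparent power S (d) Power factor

Step 1 — Angular frequency: ω = 2π·f = 2π·1.25e+04 = 7.854e+04 rad/s.
Step 2 — Component impedances:
  Z1: Z = R = 40 Ω
  Z2: Z = jωL = j·7.854e+04·0.0167 = 0 + j1312 Ω
  Z3: Z = R = 41.1 Ω
Step 3 — With the output port shorted to ground, the output series arm Z2 runs from the junction to ground; the shunt arm Z3 also runs from the junction to ground. They appear in parallel: Z3 || Z2 = 41.06 + j1.287 Ω.
Step 4 — Series with input arm Z1: Z_in = Z1 + (Z3 || Z2) = 81.06 + j1.287 Ω = 81.07∠0.9° Ω.
Step 5 — Source phasor: V = 23.3∠45.0° V = 16.48 + j16.48 V.
Step 6 — Current: I = V / Z = 0.2064 + j0.2 A = 0.2874∠44.1° A.
Step 7 — Complex power: S = V·I* = 6.696 + j0.1063 VA.
Step 8 — Real power: P = Re(S) = 6.696 W.
Step 9 — Reactive power: Q = Im(S) = 0.1063 VAR.
Step 10 — Apparent power: |S| = 6.697 VA.
Step 11 — Power factor: PF = P/|S| = 0.9999 (lagging).

(a) P = 6.696 W  (b) Q = 0.1063 VAR  (c) S = 6.697 VA  (d) PF = 0.9999 (lagging)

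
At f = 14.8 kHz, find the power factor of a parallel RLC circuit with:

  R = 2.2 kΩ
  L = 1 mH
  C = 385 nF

Step 1 — Angular frequency: ω = 2π·f = 2π·1.48e+04 = 9.299e+04 rad/s.
Step 2 — Component impedances:
  R: Z = R = 2200 Ω
  L: Z = jωL = j·9.299e+04·0.001 = 0 + j92.99 Ω
  C: Z = 1/(jωC) = -j/(ω·C) = 0 - j27.93 Ω
Step 3 — Parallel combination: 1/Z_total = 1/R + 1/L + 1/C; Z_total = 0.7243 - j39.91 Ω = 39.92∠-89.0° Ω.
Step 4 — Power factor: PF = cos(φ) = Re(Z)/|Z| = 0.7243/39.92 = 0.01814.
Step 5 — Type: Im(Z) = -39.91 ⇒ leading (phase φ = -89.0°).

PF = 0.01814 (leading, φ = -89.0°)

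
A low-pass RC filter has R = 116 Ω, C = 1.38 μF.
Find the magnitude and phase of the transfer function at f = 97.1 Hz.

Step 1 — Angular frequency: ω = 2π·97.1 = 610.1 rad/s.
Step 2 — Transfer function: H(jω) = 1/(1 + jωRC).
Step 3 — Denominator: 1 + jωRC = 1 + j·610.1·116·1.38e-06 = 1 + j0.09766.
Step 4 — H = 0.9906 - j0.09674.
Step 5 — Magnitude: |H| = 0.9953 (-0.0 dB); phase: φ = -5.6°.

|H| = 0.9953 (-0.0 dB), φ = -5.6°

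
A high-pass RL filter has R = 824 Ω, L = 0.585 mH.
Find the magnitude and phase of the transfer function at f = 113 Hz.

Step 1 — Angular frequency: ω = 2π·113 = 710 rad/s.
Step 2 — Transfer function: H(jω) = jωL/(R + jωL).
Step 3 — Numerator jωL = j·0.4153; denominator R + jωL = 824 + j0.4153.
Step 4 — H = 2.541e-07 + j0.0005041.
Step 5 — Magnitude: |H| = 0.0005041 (-66.0 dB); phase: φ = 90.0°.

|H| = 0.0005041 (-66.0 dB), φ = 90.0°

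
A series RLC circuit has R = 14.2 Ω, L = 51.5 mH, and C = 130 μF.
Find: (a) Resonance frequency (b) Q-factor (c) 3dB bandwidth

Step 1 — Resonance condition Im(Z)=0 gives ω₀ = 1/√(LC).
Step 2 — ω₀ = 1/√(0.0515·0.00013) = 386.5 rad/s.
Step 3 — f₀ = ω₀/(2π) = 61.51 Hz.
Step 4 — Series Q: Q = ω₀L/R = 386.5·0.0515/14.2 = 1.402.
Step 5 — 3dB bandwidth: Δω = ω₀/Q = 275.7 rad/s; BW = Δω/(2π) = 43.88 Hz.

(a) f₀ = 61.51 Hz  (b) Q = 1.402  (c) BW = 43.88 Hz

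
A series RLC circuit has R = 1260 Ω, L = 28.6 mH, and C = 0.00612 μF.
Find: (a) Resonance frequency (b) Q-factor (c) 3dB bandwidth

Step 1 — Resonance condition Im(Z)=0 gives ω₀ = 1/√(LC).
Step 2 — ω₀ = 1/√(0.0286·6.12e-09) = 7.559e+04 rad/s.
Step 3 — f₀ = ω₀/(2π) = 1.203e+04 Hz.
Step 4 — Series Q: Q = ω₀L/R = 7.559e+04·0.0286/1260 = 1.716.
Step 5 — 3dB bandwidth: Δω = ω₀/Q = 4.406e+04 rad/s; BW = Δω/(2π) = 7012 Hz.

(a) f₀ = 1.203e+04 Hz  (b) Q = 1.716  (c) BW = 7012 Hz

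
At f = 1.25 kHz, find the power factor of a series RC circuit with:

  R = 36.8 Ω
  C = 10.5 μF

Step 1 — Angular frequency: ω = 2π·f = 2π·1250 = 7854 rad/s.
Step 2 — Component impedances:
  R: Z = R = 36.8 Ω
  C: Z = 1/(jωC) = -j/(ω·C) = 0 - j12.13 Ω
Step 3 — Series combination: Z_total = R + C = 36.8 - j12.13 Ω = 38.75∠-18.2° Ω.
Step 4 — Power factor: PF = cos(φ) = Re(Z)/|Z| = 36.8/38.746 = 0.9498.
Step 5 — Type: Im(Z) = -12.13 ⇒ leading (phase φ = -18.2°).

PF = 0.9498 (leading, φ = -18.2°)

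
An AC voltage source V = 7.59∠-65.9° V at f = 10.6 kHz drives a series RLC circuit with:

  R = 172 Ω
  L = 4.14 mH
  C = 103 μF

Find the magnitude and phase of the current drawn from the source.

Step 1 — Angular frequency: ω = 2π·f = 2π·1.06e+04 = 6.66e+04 rad/s.
Step 2 — Component impedances:
  R: Z = R = 172 Ω
  L: Z = jωL = j·6.66e+04·0.00414 = 0 + j275.7 Ω
  C: Z = 1/(jωC) = -j/(ω·C) = 0 - j0.1458 Ω
Step 3 — Series combination: Z_total = R + L + C = 172 + j275.6 Ω = 324.9∠58.0° Ω.
Step 4 — Source phasor: V = 7.59∠-65.9° V = 3.099 - j6.928 V.
Step 5 — Ohm's law: I = V / Z_total = (3.099 - j6.928) / (172 + j275.6) = -0.01304 - j0.01939 A.
Step 6 — Convert to polar: |I| = 0.02336 A, ∠I = -123.9°.

I = 0.02336∠-123.9° A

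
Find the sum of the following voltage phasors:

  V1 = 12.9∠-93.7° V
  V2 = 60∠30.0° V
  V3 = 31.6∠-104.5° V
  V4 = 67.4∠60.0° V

Step 1 — Convert each phasor to rectangular form:
  V1 = 12.9·(cos(-93.7°) + j·sin(-93.7°)) = -0.8325 - j12.87 V
  V2 = 60·(cos(30.0°) + j·sin(30.0°)) = 51.96 + j30 V
  V3 = 31.6·(cos(-104.5°) + j·sin(-104.5°)) = -7.912 - j30.59 V
  V4 = 67.4·(cos(60.0°) + j·sin(60.0°)) = 33.7 + j58.37 V
Step 2 — Sum components: V_total = 76.92 + j44.9 V.
Step 3 — Convert to polar: |V_total| = 89.06 V, ∠V_total = 30.3°.

V_total = 89.06∠30.3° V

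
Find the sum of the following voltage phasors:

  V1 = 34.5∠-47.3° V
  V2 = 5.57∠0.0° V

Step 1 — Convert each phasor to rectangular form:
  V1 = 34.5·(cos(-47.3°) + j·sin(-47.3°)) = 23.4 - j25.35 V
  V2 = 5.57·(cos(0.0°) + j·sin(0.0°)) = 5.57 V
Step 2 — Sum components: V_total = 28.97 - j25.35 V.
Step 3 — Convert to polar: |V_total| = 38.5 V, ∠V_total = -41.2°.

V_total = 38.5∠-41.2° V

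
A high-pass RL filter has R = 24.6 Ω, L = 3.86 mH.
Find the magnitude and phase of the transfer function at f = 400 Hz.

Step 1 — Angular frequency: ω = 2π·400 = 2513 rad/s.
Step 2 — Transfer function: H(jω) = jωL/(R + jωL).
Step 3 — Numerator jωL = j·9.701; denominator R + jωL = 24.6 + j9.701.
Step 4 — H = 0.1346 + j0.3413.
Step 5 — Magnitude: |H| = 0.3669 (-8.7 dB); phase: φ = 68.5°.

|H| = 0.3669 (-8.7 dB), φ = 68.5°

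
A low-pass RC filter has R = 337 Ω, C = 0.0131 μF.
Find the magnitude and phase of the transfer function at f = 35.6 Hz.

Step 1 — Angular frequency: ω = 2π·35.6 = 223.7 rad/s.
Step 2 — Transfer function: H(jω) = 1/(1 + jωRC).
Step 3 — Denominator: 1 + jωRC = 1 + j·223.7·337·1.31e-08 = 1 + j0.0009875.
Step 4 — H = 1 - j0.0009875.
Step 5 — Magnitude: |H| = 1 (-0.0 dB); phase: φ = -0.1°.

|H| = 1 (-0.0 dB), φ = -0.1°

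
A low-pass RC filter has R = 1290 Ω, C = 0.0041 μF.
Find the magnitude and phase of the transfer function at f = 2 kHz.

Step 1 — Angular frequency: ω = 2π·2000 = 1.257e+04 rad/s.
Step 2 — Transfer function: H(jω) = 1/(1 + jωRC).
Step 3 — Denominator: 1 + jωRC = 1 + j·1.257e+04·1290·4.1e-09 = 1 + j0.06646.
Step 4 — H = 0.9956 - j0.06617.
Step 5 — Magnitude: |H| = 0.9978 (-0.0 dB); phase: φ = -3.8°.

|H| = 0.9978 (-0.0 dB), φ = -3.8°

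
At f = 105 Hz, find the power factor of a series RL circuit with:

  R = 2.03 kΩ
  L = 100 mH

Step 1 — Angular frequency: ω = 2π·f = 2π·105 = 659.7 rad/s.
Step 2 — Component impedances:
  R: Z = R = 2030 Ω
  L: Z = jωL = j·659.7·0.1 = 0 + j65.97 Ω
Step 3 — Series combination: Z_total = R + L = 2030 + j65.97 Ω = 2031∠1.9° Ω.
Step 4 — Power factor: PF = cos(φ) = Re(Z)/|Z| = 2030/2031 = 0.9995.
Step 5 — Type: Im(Z) = 65.97 ⇒ lagging (phase φ = 1.9°).

PF = 0.9995 (lagging, φ = 1.9°)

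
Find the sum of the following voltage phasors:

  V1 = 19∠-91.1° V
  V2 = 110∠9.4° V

Step 1 — Convert each phasor to rectangular form:
  V1 = 19·(cos(-91.1°) + j·sin(-91.1°)) = -0.3648 - j19 V
  V2 = 110·(cos(9.4°) + j·sin(9.4°)) = 108.5 + j17.97 V
Step 2 — Sum components: V_total = 108.2 - j1.031 V.
Step 3 — Convert to polar: |V_total| = 108.2 V, ∠V_total = -0.5°.

V_total = 108.2∠-0.5° V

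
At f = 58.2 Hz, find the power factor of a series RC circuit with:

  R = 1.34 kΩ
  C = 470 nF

Step 1 — Angular frequency: ω = 2π·f = 2π·58.2 = 365.7 rad/s.
Step 2 — Component impedances:
  R: Z = R = 1340 Ω
  C: Z = 1/(jωC) = -j/(ω·C) = 0 - j5818 Ω
Step 3 — Series combination: Z_total = R + C = 1340 - j5818 Ω = 5971∠-77.0° Ω.
Step 4 — Power factor: PF = cos(φ) = Re(Z)/|Z| = 1340/5971 = 0.2244.
Step 5 — Type: Im(Z) = -5818 ⇒ leading (phase φ = -77.0°).

PF = 0.2244 (leading, φ = -77.0°)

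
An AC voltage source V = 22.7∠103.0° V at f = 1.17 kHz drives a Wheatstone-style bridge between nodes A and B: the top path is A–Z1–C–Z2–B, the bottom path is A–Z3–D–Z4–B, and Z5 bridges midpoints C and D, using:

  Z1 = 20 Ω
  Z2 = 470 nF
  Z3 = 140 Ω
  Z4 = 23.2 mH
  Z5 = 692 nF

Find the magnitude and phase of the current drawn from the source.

Step 1 — Angular frequency: ω = 2π·f = 2π·1170 = 7351 rad/s.
Step 2 — Component impedances:
  Z1: Z = R = 20 Ω
  Z2: Z = 1/(jωC) = -j/(ω·C) = 0 - j289.4 Ω
  Z3: Z = R = 140 Ω
  Z4: Z = jωL = j·7351·0.0232 = 0 + j170.6 Ω
  Z5: Z = 1/(jωC) = -j/(ω·C) = 0 - j196.6 Ω
Step 3 — Bridge requires nodal analysis (the Z5 bridge couples midpoints C and D, so the two paths cannot be reduced to a simple series/parallel combination). Setting node B to ground and injecting 1 A at node A, the 3-node admittance system at A, C, D solves to V_A = Z_AB = 168.2 + j89.81 Ω = 190.6∠28.1° Ω.
Step 4 — Source phasor: V = 22.7∠103.0° V = -5.106 + j22.12 V.
Step 5 — Ohm's law: I = V / Z_total = (-5.106 + j22.12) / (168.2 + j89.81) = 0.03103 + j0.115 A.
Step 6 — Convert to polar: |I| = 0.1191 A, ∠I = 74.9°.

I = 0.1191∠74.9° A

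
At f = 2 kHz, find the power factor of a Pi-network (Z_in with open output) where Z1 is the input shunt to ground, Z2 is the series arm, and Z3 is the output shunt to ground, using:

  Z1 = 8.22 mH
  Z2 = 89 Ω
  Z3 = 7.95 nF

Step 1 — Angular frequency: ω = 2π·f = 2π·2000 = 1.257e+04 rad/s.
Step 2 — Component impedances:
  Z1: Z = jωL = j·1.257e+04·0.00822 = 0 + j103.3 Ω
  Z2: Z = R = 89 Ω
  Z3: Z = 1/(jωC) = -j/(ω·C) = 0 - j1.001e+04 Ω
Step 3 — With open output, the series arm Z2 and the output shunt Z3 appear in series to ground: Z2 + Z3 = 89 - j1.001e+04 Ω.
Step 4 — Parallel with input shunt Z1: Z_in = Z1 || (Z2 + Z3) = 0.009676 + j104.4 Ω = 104.4∠90.0° Ω.
Step 5 — Power factor: PF = cos(φ) = Re(Z)/|Z| = 0.0096757/104.373 = 9.27e-05.
Step 6 — Type: Im(Z) = 104.4 ⇒ lagging (phase φ = 90.0°).

PF = 9.27e-05 (lagging, φ = 90.0°)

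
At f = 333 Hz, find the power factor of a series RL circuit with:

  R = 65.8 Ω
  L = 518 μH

Step 1 — Angular frequency: ω = 2π·f = 2π·333 = 2092 rad/s.
Step 2 — Component impedances:
  R: Z = R = 65.8 Ω
  L: Z = jωL = j·2092·0.000518 = 0 + j1.084 Ω
Step 3 — Series combination: Z_total = R + L = 65.8 + j1.084 Ω = 65.81∠0.9° Ω.
Step 4 — Power factor: PF = cos(φ) = Re(Z)/|Z| = 65.8/65.809 = 0.9999.
Step 5 — Type: Im(Z) = 1.084 ⇒ lagging (phase φ = 0.9°).

PF = 0.9999 (lagging, φ = 0.9°)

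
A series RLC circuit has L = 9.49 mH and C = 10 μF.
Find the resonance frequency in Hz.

Step 1 — Resonance condition Im(Z)=0 gives ω₀ = 1/√(LC).
Step 2 — ω₀ = 1/√(0.00949·1e-05) = 3246 rad/s.
Step 3 — f₀ = ω₀/(2π) = 516.6 Hz.

f₀ = 516.6 Hz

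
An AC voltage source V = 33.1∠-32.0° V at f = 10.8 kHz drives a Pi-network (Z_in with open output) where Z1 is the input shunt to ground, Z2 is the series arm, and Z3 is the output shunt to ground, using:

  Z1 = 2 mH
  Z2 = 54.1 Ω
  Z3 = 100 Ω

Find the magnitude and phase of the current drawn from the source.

Step 1 — Angular frequency: ω = 2π·f = 2π·1.08e+04 = 6.786e+04 rad/s.
Step 2 — Component impedances:
  Z1: Z = jωL = j·6.786e+04·0.002 = 0 + j135.7 Ω
  Z2: Z = R = 54.1 Ω
  Z3: Z = R = 100 Ω
Step 3 — With open output, the series arm Z2 and the output shunt Z3 appear in series to ground: Z2 + Z3 = 154.1 Ω.
Step 4 — Parallel with input shunt Z1: Z_in = Z1 || (Z2 + Z3) = 67.31 + j76.43 Ω = 101.8∠48.6° Ω.
Step 5 — Source phasor: V = 33.1∠-32.0° V = 28.07 - j17.54 V.
Step 6 — Ohm's law: I = V / Z_total = (28.07 - j17.54) / (67.31 + j76.43) = 0.05291 - j0.3207 A.
Step 7 — Convert to polar: |I| = 0.325 A, ∠I = -80.6°.

I = 0.325∠-80.6° A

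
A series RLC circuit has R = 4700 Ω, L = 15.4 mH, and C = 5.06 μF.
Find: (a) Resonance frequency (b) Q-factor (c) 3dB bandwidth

Step 1 — Resonance: ω₀ = 1/√(LC) = 1/√(0.0154·5.06e-06) = 3582 rad/s.
Step 2 — f₀ = ω₀/(2π) = 570.1 Hz.
Step 3 — Series Q: Q = ω₀L/R = 3582·0.0154/4700 = 0.01174.
Step 4 — Bandwidth: Δω = ω₀/Q = 3.052e+05 rad/s; BW = Δω/(2π) = 4.857e+04 Hz.

(a) f₀ = 570.1 Hz  (b) Q = 0.01174  (c) BW = 4.857e+04 Hz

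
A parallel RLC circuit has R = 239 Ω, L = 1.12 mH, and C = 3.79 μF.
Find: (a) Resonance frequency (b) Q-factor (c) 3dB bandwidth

Step 1 — Resonance: ω₀ = 1/√(LC) = 1/√(0.00112·3.79e-06) = 1.535e+04 rad/s.
Step 2 — f₀ = ω₀/(2π) = 2443 Hz.
Step 3 — Parallel Q: Q = R/(ω₀L) = 239/(1.535e+04·0.00112) = 13.9.
Step 4 — Bandwidth: Δω = ω₀/Q = 1104 rad/s; BW = Δω/(2π) = 175.7 Hz.

(a) f₀ = 2443 Hz  (b) Q = 13.9  (c) BW = 175.7 Hz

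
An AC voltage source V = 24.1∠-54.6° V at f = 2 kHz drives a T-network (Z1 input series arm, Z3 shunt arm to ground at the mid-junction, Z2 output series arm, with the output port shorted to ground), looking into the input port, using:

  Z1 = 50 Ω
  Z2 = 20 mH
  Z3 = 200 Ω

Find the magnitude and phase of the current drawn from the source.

Step 1 — Angular frequency: ω = 2π·f = 2π·2000 = 1.257e+04 rad/s.
Step 2 — Component impedances:
  Z1: Z = R = 50 Ω
  Z2: Z = jωL = j·1.257e+04·0.02 = 0 + j251.3 Ω
  Z3: Z = R = 200 Ω
Step 3 — With the output port shorted to ground, the output series arm Z2 runs from the junction to ground; the shunt arm Z3 also runs from the junction to ground. They appear in parallel: Z3 || Z2 = 122.5 + j97.45 Ω.
Step 4 — Series with input arm Z1: Z_in = Z1 + (Z3 || Z2) = 172.5 + j97.45 Ω = 198.1∠29.5° Ω.
Step 5 — Source phasor: V = 24.1∠-54.6° V = 13.96 - j19.64 V.
Step 6 — Ohm's law: I = V / Z_total = (13.96 - j19.64) / (172.5 + j97.45) = 0.01257 - j0.121 A.
Step 7 — Convert to polar: |I| = 0.1217 A, ∠I = -84.1°.

I = 0.1217∠-84.1° A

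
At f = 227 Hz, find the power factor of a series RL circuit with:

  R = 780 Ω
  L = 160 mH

Step 1 — Angular frequency: ω = 2π·f = 2π·227 = 1426 rad/s.
Step 2 — Component impedances:
  R: Z = R = 780 Ω
  L: Z = jωL = j·1426·0.16 = 0 + j228.2 Ω
Step 3 — Series combination: Z_total = R + L = 780 + j228.2 Ω = 812.7∠16.3° Ω.
Step 4 — Power factor: PF = cos(φ) = Re(Z)/|Z| = 780/812.7 = 0.9598.
Step 5 — Type: Im(Z) = 228.2 ⇒ lagging (phase φ = 16.3°).

PF = 0.9598 (lagging, φ = 16.3°)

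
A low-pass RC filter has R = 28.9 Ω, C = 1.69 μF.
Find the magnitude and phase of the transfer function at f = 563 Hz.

Step 1 — Angular frequency: ω = 2π·563 = 3537 rad/s.
Step 2 — Transfer function: H(jω) = 1/(1 + jωRC).
Step 3 — Denominator: 1 + jωRC = 1 + j·3537·28.9·1.69e-06 = 1 + j0.1728.
Step 4 — H = 0.971 - j0.1678.
Step 5 — Magnitude: |H| = 0.9854 (-0.1 dB); phase: φ = -9.8°.

|H| = 0.9854 (-0.1 dB), φ = -9.8°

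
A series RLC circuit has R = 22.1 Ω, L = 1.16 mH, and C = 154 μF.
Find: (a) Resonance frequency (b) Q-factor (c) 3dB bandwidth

Step 1 — Resonance: ω₀ = 1/√(LC) = 1/√(0.00116·0.000154) = 2366 rad/s.
Step 2 — f₀ = ω₀/(2π) = 376.6 Hz.
Step 3 — Series Q: Q = ω₀L/R = 2366·0.00116/22.1 = 0.1242.
Step 4 — Bandwidth: Δω = ω₀/Q = 1.905e+04 rad/s; BW = Δω/(2π) = 3032 Hz.

(a) f₀ = 376.6 Hz  (b) Q = 0.1242  (c) BW = 3032 Hz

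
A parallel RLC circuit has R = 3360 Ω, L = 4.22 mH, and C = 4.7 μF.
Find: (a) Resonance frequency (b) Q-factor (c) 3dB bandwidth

Step 1 — Resonance: ω₀ = 1/√(LC) = 1/√(0.00422·4.7e-06) = 7101 rad/s.
Step 2 — f₀ = ω₀/(2π) = 1130 Hz.
Step 3 — Parallel Q: Q = R/(ω₀L) = 3360/(7101·0.00422) = 112.1.
Step 4 — Bandwidth: Δω = ω₀/Q = 63.32 rad/s; BW = Δω/(2π) = 10.08 Hz.

(a) f₀ = 1130 Hz  (b) Q = 112.1  (c) BW = 10.08 Hz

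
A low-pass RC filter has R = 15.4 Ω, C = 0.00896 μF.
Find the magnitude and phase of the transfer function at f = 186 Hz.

Step 1 — Angular frequency: ω = 2π·186 = 1169 rad/s.
Step 2 — Transfer function: H(jω) = 1/(1 + jωRC).
Step 3 — Denominator: 1 + jωRC = 1 + j·1169·15.4·8.96e-09 = 1 + j0.0001613.
Step 4 — H = 1 - j0.0001613.
Step 5 — Magnitude: |H| = 1 (-0.0 dB); phase: φ = -0.0°.

|H| = 1 (-0.0 dB), φ = -0.0°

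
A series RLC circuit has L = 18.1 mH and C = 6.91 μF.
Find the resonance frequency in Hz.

Step 1 — Resonance condition Im(Z)=0 gives ω₀ = 1/√(LC).
Step 2 — ω₀ = 1/√(0.0181·6.91e-06) = 2828 rad/s.
Step 3 — f₀ = ω₀/(2π) = 450 Hz.

f₀ = 450 Hz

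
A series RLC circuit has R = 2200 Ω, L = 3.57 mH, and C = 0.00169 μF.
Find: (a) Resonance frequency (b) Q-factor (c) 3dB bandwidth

Step 1 — Resonance: ω₀ = 1/√(LC) = 1/√(0.00357·1.69e-09) = 4.071e+05 rad/s.
Step 2 — f₀ = ω₀/(2π) = 6.48e+04 Hz.
Step 3 — Series Q: Q = ω₀L/R = 4.071e+05·0.00357/2200 = 0.6606.
Step 4 — Bandwidth: Δω = ω₀/Q = 6.162e+05 rad/s; BW = Δω/(2π) = 9.808e+04 Hz.

(a) f₀ = 6.48e+04 Hz  (b) Q = 0.6606  (c) BW = 9.808e+04 Hz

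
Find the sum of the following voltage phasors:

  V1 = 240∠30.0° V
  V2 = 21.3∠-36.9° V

Step 1 — Convert each phasor to rectangular form:
  V1 = 240·(cos(30.0°) + j·sin(30.0°)) = 207.8 + j120 V
  V2 = 21.3·(cos(-36.9°) + j·sin(-36.9°)) = 17.03 - j12.79 V
Step 2 — Sum components: V_total = 224.9 + j107.2 V.
Step 3 — Convert to polar: |V_total| = 249.1 V, ∠V_total = 25.5°.

V_total = 249.1∠25.5° V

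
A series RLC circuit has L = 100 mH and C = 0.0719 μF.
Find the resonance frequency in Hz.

Step 1 — Resonance condition Im(Z)=0 gives ω₀ = 1/√(LC).
Step 2 — ω₀ = 1/√(0.1·7.19e-08) = 1.179e+04 rad/s.
Step 3 — f₀ = ω₀/(2π) = 1877 Hz.

f₀ = 1877 Hz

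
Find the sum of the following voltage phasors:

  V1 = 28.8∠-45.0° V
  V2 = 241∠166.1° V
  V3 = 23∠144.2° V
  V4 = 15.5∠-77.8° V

Step 1 — Convert each phasor to rectangular form:
  V1 = 28.8·(cos(-45.0°) + j·sin(-45.0°)) = 20.36 - j20.36 V
  V2 = 241·(cos(166.1°) + j·sin(166.1°)) = -233.9 + j57.89 V
  V3 = 23·(cos(144.2°) + j·sin(144.2°)) = -18.65 + j13.45 V
  V4 = 15.5·(cos(-77.8°) + j·sin(-77.8°)) = 3.276 - j15.15 V
Step 2 — Sum components: V_total = -229 + j35.83 V.
Step 3 — Convert to polar: |V_total| = 231.7 V, ∠V_total = 171.1°.

V_total = 231.7∠171.1° V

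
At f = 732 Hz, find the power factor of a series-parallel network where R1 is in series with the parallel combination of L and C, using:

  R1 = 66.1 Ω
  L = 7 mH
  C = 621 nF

Step 1 — Angular frequency: ω = 2π·f = 2π·732 = 4599 rad/s.
Step 2 — Component impedances:
  R1: Z = R = 66.1 Ω
  L: Z = jωL = j·4599·0.007 = 0 + j32.2 Ω
  C: Z = 1/(jωC) = -j/(ω·C) = 0 - j350.1 Ω
Step 3 — Parallel branch: L || C = 1/(1/L + 1/C) = 0 + j35.46 Ω.
Step 4 — Series with R1: Z_total = R1 + (L || C) = 66.1 + j35.46 Ω = 75.01∠28.2° Ω.
Step 5 — Power factor: PF = cos(φ) = Re(Z)/|Z| = 66.1/75.01 = 0.8812.
Step 6 — Type: Im(Z) = 35.46 ⇒ lagging (phase φ = 28.2°).

PF = 0.8812 (lagging, φ = 28.2°)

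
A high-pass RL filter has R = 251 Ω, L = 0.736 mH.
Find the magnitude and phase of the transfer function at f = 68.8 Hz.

Step 1 — Angular frequency: ω = 2π·68.8 = 432.3 rad/s.
Step 2 — Transfer function: H(jω) = jωL/(R + jωL).
Step 3 — Numerator jωL = j·0.3182; denominator R + jωL = 251 + j0.3182.
Step 4 — H = 1.607e-06 + j0.001268.
Step 5 — Magnitude: |H| = 0.001268 (-57.9 dB); phase: φ = 89.9°.

|H| = 0.001268 (-57.9 dB), φ = 89.9°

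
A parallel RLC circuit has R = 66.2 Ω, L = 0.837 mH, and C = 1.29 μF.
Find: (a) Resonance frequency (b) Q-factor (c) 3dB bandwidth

Step 1 — Resonance: ω₀ = 1/√(LC) = 1/√(0.000837·1.29e-06) = 3.043e+04 rad/s.
Step 2 — f₀ = ω₀/(2π) = 4844 Hz.
Step 3 — Parallel Q: Q = R/(ω₀L) = 66.2/(3.043e+04·0.000837) = 2.599.
Step 4 — Bandwidth: Δω = ω₀/Q = 1.171e+04 rad/s; BW = Δω/(2π) = 1864 Hz.

(a) f₀ = 4844 Hz  (b) Q = 2.599  (c) BW = 1864 Hz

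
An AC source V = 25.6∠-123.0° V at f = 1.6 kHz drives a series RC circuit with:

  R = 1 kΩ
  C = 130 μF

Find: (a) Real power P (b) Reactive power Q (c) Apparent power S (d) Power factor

Step 1 — Angular frequency: ω = 2π·f = 2π·1600 = 1.005e+04 rad/s.
Step 2 — Component impedances:
  R: Z = R = 1000 Ω
  C: Z = 1/(jωC) = -j/(ω·C) = 0 - j0.7652 Ω
Step 3 — Series combination: Z_total = R + C = 1000 - j0.7652 Ω = 1000∠-0.0° Ω.
Step 4 — Source phasor: V = 25.6∠-123.0° V = -13.94 - j21.47 V.
Step 5 — Current: I = V / Z = -0.01393 - j0.02148 A = 0.0256∠-123.0° A.
Step 6 — Complex power: S = V·I* = 0.6554 - j0.0005015 VA.
Step 7 — Real power: P = Re(S) = 0.6554 W.
Step 8 — Reactive power: Q = Im(S) = -0.0005015 VAR.
Step 9 — Apparent power: |S| = 0.6554 VA.
Step 10 — Power factor: PF = P/|S| = 1 (leading).

(a) P = 0.6554 W  (b) Q = -0.0005015 VAR  (c) S = 0.6554 VA  (d) PF = 1 (leading)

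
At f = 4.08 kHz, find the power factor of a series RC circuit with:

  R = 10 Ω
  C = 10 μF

Step 1 — Angular frequency: ω = 2π·f = 2π·4080 = 2.564e+04 rad/s.
Step 2 — Component impedances:
  R: Z = R = 10 Ω
  C: Z = 1/(jωC) = -j/(ω·C) = 0 - j3.901 Ω
Step 3 — Series combination: Z_total = R + C = 10 - j3.901 Ω = 10.73∠-21.3° Ω.
Step 4 — Power factor: PF = cos(φ) = Re(Z)/|Z| = 10/10.734 = 0.9316.
Step 5 — Type: Im(Z) = -3.901 ⇒ leading (phase φ = -21.3°).

PF = 0.9316 (leading, φ = -21.3°)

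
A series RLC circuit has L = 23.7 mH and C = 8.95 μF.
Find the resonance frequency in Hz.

Step 1 — Resonance condition Im(Z)=0 gives ω₀ = 1/√(LC).
Step 2 — ω₀ = 1/√(0.0237·8.95e-06) = 2171 rad/s.
Step 3 — f₀ = ω₀/(2π) = 345.6 Hz.

f₀ = 345.6 Hz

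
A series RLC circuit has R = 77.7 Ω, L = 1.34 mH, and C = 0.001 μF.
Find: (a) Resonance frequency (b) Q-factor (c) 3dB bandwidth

Step 1 — Resonance: ω₀ = 1/√(LC) = 1/√(0.00134·1e-09) = 8.639e+05 rad/s.
Step 2 — f₀ = ω₀/(2π) = 1.375e+05 Hz.
Step 3 — Series Q: Q = ω₀L/R = 8.639e+05·0.00134/77.7 = 14.9.
Step 4 — Bandwidth: Δω = ω₀/Q = 5.799e+04 rad/s; BW = Δω/(2π) = 9229 Hz.

(a) f₀ = 1.375e+05 Hz  (b) Q = 14.9  (c) BW = 9229 Hz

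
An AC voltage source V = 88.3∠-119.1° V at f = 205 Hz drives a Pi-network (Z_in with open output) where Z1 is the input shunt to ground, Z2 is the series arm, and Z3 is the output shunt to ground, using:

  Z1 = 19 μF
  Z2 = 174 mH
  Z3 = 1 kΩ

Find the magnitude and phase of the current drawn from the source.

Step 1 — Angular frequency: ω = 2π·f = 2π·205 = 1288 rad/s.
Step 2 — Component impedances:
  Z1: Z = 1/(jωC) = -j/(ω·C) = 0 - j40.86 Ω
  Z2: Z = jωL = j·1288·0.174 = 0 + j224.1 Ω
  Z3: Z = R = 1000 Ω
Step 3 — With open output, the series arm Z2 and the output shunt Z3 appear in series to ground: Z2 + Z3 = 1000 + j224.1 Ω.
Step 4 — Parallel with input shunt Z1: Z_in = Z1 || (Z2 + Z3) = 1.615 - j41.16 Ω = 41.19∠-87.8° Ω.
Step 5 — Source phasor: V = 88.3∠-119.1° V = -42.94 - j77.15 V.
Step 6 — Ohm's law: I = V / Z_total = (-42.94 - j77.15) / (1.615 - j41.16) = 1.831 - j1.115 A.
Step 7 — Convert to polar: |I| = 2.144 A, ∠I = -31.3°.

I = 2.144∠-31.3° A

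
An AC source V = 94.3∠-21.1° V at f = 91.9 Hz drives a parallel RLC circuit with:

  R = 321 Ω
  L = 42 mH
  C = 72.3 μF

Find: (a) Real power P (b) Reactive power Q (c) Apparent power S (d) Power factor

Step 1 — Angular frequency: ω = 2π·f = 2π·91.9 = 577.4 rad/s.
Step 2 — Component impedances:
  R: Z = R = 321 Ω
  L: Z = jωL = j·577.4·0.042 = 0 + j24.25 Ω
  C: Z = 1/(jωC) = -j/(ω·C) = 0 - j23.95 Ω
Step 3 — Parallel combination: 1/Z_total = 1/R + 1/L + 1/C; Z_total = 312.5 - j51.54 Ω = 316.7∠-9.4° Ω.
Step 4 — Source phasor: V = 94.3∠-21.1° V = 87.98 - j33.95 V.
Step 5 — Current: I = V / Z = 0.2915 - j0.06055 A = 0.2977∠-11.7° A.
Step 6 — Complex power: S = V·I* = 27.7 - j4.569 VA.
Step 7 — Real power: P = Re(S) = 27.7 W.
Step 8 — Reactive power: Q = Im(S) = -4.569 VAR.
Step 9 — Apparent power: |S| = 28.08 VA.
Step 10 — Power factor: PF = P/|S| = 0.9867 (leading).

(a) P = 27.7 W  (b) Q = -4.569 VAR  (c) S = 28.08 VA  (d) PF = 0.9867 (leading)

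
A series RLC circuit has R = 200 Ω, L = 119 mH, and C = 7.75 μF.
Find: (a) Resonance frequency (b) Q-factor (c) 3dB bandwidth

Step 1 — Resonance condition Im(Z)=0 gives ω₀ = 1/√(LC).
Step 2 — ω₀ = 1/√(0.119·7.75e-06) = 1041 rad/s.
Step 3 — f₀ = ω₀/(2π) = 165.7 Hz.
Step 4 — Series Q: Q = ω₀L/R = 1041·0.119/200 = 0.6196.
Step 5 — 3dB bandwidth: Δω = ω₀/Q = 1681 rad/s; BW = Δω/(2π) = 267.5 Hz.

(a) f₀ = 165.7 Hz  (b) Q = 0.6196  (c) BW = 267.5 Hz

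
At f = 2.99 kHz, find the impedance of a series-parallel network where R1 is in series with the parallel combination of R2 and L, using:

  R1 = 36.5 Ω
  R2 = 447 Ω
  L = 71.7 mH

Step 1 — Angular frequency: ω = 2π·f = 2π·2990 = 1.879e+04 rad/s.
Step 2 — Component impedances:
  R1: Z = R = 36.5 Ω
  R2: Z = R = 447 Ω
  L: Z = jωL = j·1.879e+04·0.0717 = 0 + j1347 Ω
Step 3 — Parallel branch: R2 || L = 1/(1/R2 + 1/L) = 402.7 + j133.6 Ω.
Step 4 — Series with R1: Z_total = R1 + (R2 || L) = 439.2 + j133.6 Ω = 459∠16.9° Ω.

Z = 439.2 + j133.6 Ω = 459∠16.9° Ω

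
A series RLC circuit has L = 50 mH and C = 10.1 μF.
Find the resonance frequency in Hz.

Step 1 — Resonance condition Im(Z)=0 gives ω₀ = 1/√(LC).
Step 2 — ω₀ = 1/√(0.05·1.01e-05) = 1407 rad/s.
Step 3 — f₀ = ω₀/(2π) = 224 Hz.

f₀ = 224 Hz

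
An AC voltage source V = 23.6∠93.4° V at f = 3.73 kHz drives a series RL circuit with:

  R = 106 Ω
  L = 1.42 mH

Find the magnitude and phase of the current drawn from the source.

Step 1 — Angular frequency: ω = 2π·f = 2π·3730 = 2.344e+04 rad/s.
Step 2 — Component impedances:
  R: Z = R = 106 Ω
  L: Z = jωL = j·2.344e+04·0.00142 = 0 + j33.28 Ω
Step 3 — Series combination: Z_total = R + L = 106 + j33.28 Ω = 111.1∠17.4° Ω.
Step 4 — Source phasor: V = 23.6∠93.4° V = -1.4 + j23.56 V.
Step 5 — Ohm's law: I = V / Z_total = (-1.4 + j23.56) / (106 + j33.28) = 0.0515 + j0.2061 A.
Step 6 — Convert to polar: |I| = 0.2124 A, ∠I = 76.0°.

I = 0.2124∠76.0° A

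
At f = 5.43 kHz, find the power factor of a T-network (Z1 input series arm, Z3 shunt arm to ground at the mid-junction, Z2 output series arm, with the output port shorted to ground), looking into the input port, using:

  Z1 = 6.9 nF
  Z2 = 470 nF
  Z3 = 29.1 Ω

Step 1 — Angular frequency: ω = 2π·f = 2π·5430 = 3.412e+04 rad/s.
Step 2 — Component impedances:
  Z1: Z = 1/(jωC) = -j/(ω·C) = 0 - j4248 Ω
  Z2: Z = 1/(jωC) = -j/(ω·C) = 0 - j62.36 Ω
  Z3: Z = R = 29.1 Ω
Step 3 — With the output port shorted to ground, the output series arm Z2 runs from the junction to ground; the shunt arm Z3 also runs from the junction to ground. They appear in parallel: Z3 || Z2 = 23.9 - j11.15 Ω.
Step 4 — Series with input arm Z1: Z_in = Z1 + (Z3 || Z2) = 23.9 - j4259 Ω = 4259∠-89.7° Ω.
Step 5 — Power factor: PF = cos(φ) = Re(Z)/|Z| = 23.897/4259.1 = 0.005611.
Step 6 — Type: Im(Z) = -4259 ⇒ leading (phase φ = -89.7°).

PF = 0.005611 (leading, φ = -89.7°)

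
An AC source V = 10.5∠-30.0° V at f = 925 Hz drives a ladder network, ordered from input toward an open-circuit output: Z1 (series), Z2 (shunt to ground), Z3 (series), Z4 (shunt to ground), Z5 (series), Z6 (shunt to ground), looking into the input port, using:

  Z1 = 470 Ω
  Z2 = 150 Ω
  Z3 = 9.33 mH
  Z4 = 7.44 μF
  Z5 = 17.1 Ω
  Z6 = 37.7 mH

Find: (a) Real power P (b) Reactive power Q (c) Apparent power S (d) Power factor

Step 1 — Angular frequency: ω = 2π·f = 2π·925 = 5812 rad/s.
Step 2 — Component impedances:
  Z1: Z = R = 470 Ω
  Z2: Z = R = 150 Ω
  Z3: Z = jωL = j·5812·0.00933 = 0 + j54.23 Ω
  Z4: Z = 1/(jωC) = -j/(ω·C) = 0 - j23.13 Ω
  Z5: Z = R = 17.1 Ω
  Z6: Z = jωL = j·5812·0.0377 = 0 + j219.1 Ω
Step 3 — Ladder network (open output): work backward from the far end, alternating series and parallel combinations. Z_in = 475.4 + j27.33 Ω = 476.2∠3.3° Ω.
Step 4 — Source phasor: V = 10.5∠-30.0° V = 9.093 - j5.25 V.
Step 5 — Current: I = V / Z = 0.01843 - j0.0121 A = 0.02205∠-33.3° A.
Step 6 — Complex power: S = V·I* = 0.2311 + j0.01329 VA.
Step 7 — Real power: P = Re(S) = 0.2311 W.
Step 8 — Reactive power: Q = Im(S) = 0.01329 VAR.
Step 9 — Apparent power: |S| = 0.2315 VA.
Step 10 — Power factor: PF = P/|S| = 0.9984 (lagging).

(a) P = 0.2311 W  (b) Q = 0.01329 VAR  (c) S = 0.2315 VA  (d) PF = 0.9984 (lagging)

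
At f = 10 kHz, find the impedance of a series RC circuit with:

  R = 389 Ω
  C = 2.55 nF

Step 1 — Angular frequency: ω = 2π·f = 2π·1e+04 = 6.283e+04 rad/s.
Step 2 — Component impedances:
  R: Z = R = 389 Ω
  C: Z = 1/(jωC) = -j/(ω·C) = 0 - j6241 Ω
Step 3 — Series combination: Z_total = R + C = 389 - j6241 Ω = 6253∠-86.4° Ω.

Z = 389 - j6241 Ω = 6253∠-86.4° Ω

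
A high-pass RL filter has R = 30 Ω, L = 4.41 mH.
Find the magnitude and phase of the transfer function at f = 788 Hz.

Step 1 — Angular frequency: ω = 2π·788 = 4951 rad/s.
Step 2 — Transfer function: H(jω) = jωL/(R + jωL).
Step 3 — Numerator jωL = j·21.83; denominator R + jωL = 30 + j21.83.
Step 4 — H = 0.3463 + j0.4758.
Step 5 — Magnitude: |H| = 0.5885 (-4.6 dB); phase: φ = 54.0°.

|H| = 0.5885 (-4.6 dB), φ = 54.0°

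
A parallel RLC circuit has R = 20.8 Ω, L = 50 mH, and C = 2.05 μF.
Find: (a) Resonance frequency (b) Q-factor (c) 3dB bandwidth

Step 1 — Resonance: ω₀ = 1/√(LC) = 1/√(0.05·2.05e-06) = 3123 rad/s.
Step 2 — f₀ = ω₀/(2π) = 497.1 Hz.
Step 3 — Parallel Q: Q = R/(ω₀L) = 20.8/(3123·0.05) = 0.1332.
Step 4 — Bandwidth: Δω = ω₀/Q = 2.345e+04 rad/s; BW = Δω/(2π) = 3733 Hz.

(a) f₀ = 497.1 Hz  (b) Q = 0.1332  (c) BW = 3733 Hz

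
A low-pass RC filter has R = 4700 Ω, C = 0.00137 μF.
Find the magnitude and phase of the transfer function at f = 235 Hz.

Step 1 — Angular frequency: ω = 2π·235 = 1477 rad/s.
Step 2 — Transfer function: H(jω) = 1/(1 + jωRC).
Step 3 — Denominator: 1 + jωRC = 1 + j·1477·4700·1.37e-09 = 1 + j0.009507.
Step 4 — H = 0.9999 - j0.009507.
Step 5 — Magnitude: |H| = 1 (-0.0 dB); phase: φ = -0.5°.

|H| = 1 (-0.0 dB), φ = -0.5°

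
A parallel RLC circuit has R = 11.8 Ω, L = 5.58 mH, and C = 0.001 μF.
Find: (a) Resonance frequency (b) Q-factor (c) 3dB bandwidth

Step 1 — Resonance: ω₀ = 1/√(LC) = 1/√(0.00558·1e-09) = 4.233e+05 rad/s.
Step 2 — f₀ = ω₀/(2π) = 6.738e+04 Hz.
Step 3 — Parallel Q: Q = R/(ω₀L) = 11.8/(4.233e+05·0.00558) = 0.004995.
Step 4 — Bandwidth: Δω = ω₀/Q = 8.475e+07 rad/s; BW = Δω/(2π) = 1.349e+07 Hz.

(a) f₀ = 6.738e+04 Hz  (b) Q = 0.004995  (c) BW = 1.349e+07 Hz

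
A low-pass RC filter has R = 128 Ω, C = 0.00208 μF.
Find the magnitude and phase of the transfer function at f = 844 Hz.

Step 1 — Angular frequency: ω = 2π·844 = 5303 rad/s.
Step 2 — Transfer function: H(jω) = 1/(1 + jωRC).
Step 3 — Denominator: 1 + jωRC = 1 + j·5303·128·2.08e-09 = 1 + j0.001412.
Step 4 — H = 1 - j0.001412.
Step 5 — Magnitude: |H| = 1 (-0.0 dB); phase: φ = -0.1°.

|H| = 1 (-0.0 dB), φ = -0.1°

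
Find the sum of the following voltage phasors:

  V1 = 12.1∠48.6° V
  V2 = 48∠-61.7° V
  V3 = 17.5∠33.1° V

Step 1 — Convert each phasor to rectangular form:
  V1 = 12.1·(cos(48.6°) + j·sin(48.6°)) = 8.002 + j9.076 V
  V2 = 48·(cos(-61.7°) + j·sin(-61.7°)) = 22.76 - j42.26 V
  V3 = 17.5·(cos(33.1°) + j·sin(33.1°)) = 14.66 + j9.557 V
Step 2 — Sum components: V_total = 45.42 - j23.63 V.
Step 3 — Convert to polar: |V_total| = 51.2 V, ∠V_total = -27.5°.

V_total = 51.2∠-27.5° V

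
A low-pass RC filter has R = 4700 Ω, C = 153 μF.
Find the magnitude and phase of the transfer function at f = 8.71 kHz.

Step 1 — Angular frequency: ω = 2π·8710 = 5.473e+04 rad/s.
Step 2 — Transfer function: H(jω) = 1/(1 + jωRC).
Step 3 — Denominator: 1 + jωRC = 1 + j·5.473e+04·4700·0.000153 = 1 + j3.935e+04.
Step 4 — H = 6.457e-10 - j2.541e-05.
Step 5 — Magnitude: |H| = 2.541e-05 (-91.9 dB); phase: φ = -90.0°.

|H| = 2.541e-05 (-91.9 dB), φ = -90.0°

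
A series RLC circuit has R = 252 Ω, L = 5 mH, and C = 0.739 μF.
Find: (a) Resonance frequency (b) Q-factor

Step 1 — Resonance condition Im(Z)=0 gives ω₀ = 1/√(LC).
Step 2 — ω₀ = 1/√(0.005·7.39e-07) = 1.645e+04 rad/s.
Step 3 — f₀ = ω₀/(2π) = 2618 Hz.
Step 4 — Series Q: Q = ω₀L/R = 1.645e+04·0.005/252 = 0.3264.

(a) f₀ = 2618 Hz  (b) Q = 0.3264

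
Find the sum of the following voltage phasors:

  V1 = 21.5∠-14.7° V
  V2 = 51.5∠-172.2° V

Step 1 — Convert each phasor to rectangular form:
  V1 = 21.5·(cos(-14.7°) + j·sin(-14.7°)) = 20.8 - j5.456 V
  V2 = 51.5·(cos(-172.2°) + j·sin(-172.2°)) = -51.02 - j6.989 V
Step 2 — Sum components: V_total = -30.23 - j12.45 V.
Step 3 — Convert to polar: |V_total| = 32.69 V, ∠V_total = -157.6°.

V_total = 32.69∠-157.6° V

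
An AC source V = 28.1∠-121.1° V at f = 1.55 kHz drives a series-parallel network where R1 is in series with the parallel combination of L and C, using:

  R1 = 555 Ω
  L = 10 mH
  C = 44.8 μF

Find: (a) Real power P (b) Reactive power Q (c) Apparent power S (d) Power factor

Step 1 — Angular frequency: ω = 2π·f = 2π·1550 = 9739 rad/s.
Step 2 — Component impedances:
  R1: Z = R = 555 Ω
  L: Z = jωL = j·9739·0.01 = 0 + j97.39 Ω
  C: Z = 1/(jωC) = -j/(ω·C) = 0 - j2.292 Ω
Step 3 — Parallel branch: L || C = 1/(1/L + 1/C) = 0 - j2.347 Ω.
Step 4 — Series with R1: Z_total = R1 + (L || C) = 555 - j2.347 Ω = 555∠-0.2° Ω.
Step 5 — Source phasor: V = 28.1∠-121.1° V = -14.51 - j24.06 V.
Step 6 — Current: I = V / Z = -0.02597 - j0.04346 A = 0.05063∠-120.9° A.
Step 7 — Complex power: S = V·I* = 1.423 - j0.006017 VA.
Step 8 — Real power: P = Re(S) = 1.423 W.
Step 9 — Reactive power: Q = Im(S) = -0.006017 VAR.
Step 10 — Apparent power: |S| = 1.423 VA.
Step 11 — Power factor: PF = P/|S| = 1 (leading).

(a) P = 1.423 W  (b) Q = -0.006017 VAR  (c) S = 1.423 VA  (d) PF = 1 (leading)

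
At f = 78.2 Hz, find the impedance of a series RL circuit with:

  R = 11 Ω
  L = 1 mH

Step 1 — Angular frequency: ω = 2π·f = 2π·78.2 = 491.3 rad/s.
Step 2 — Component impedances:
  R: Z = R = 11 Ω
  L: Z = jωL = j·491.3·0.001 = 0 + j0.4913 Ω
Step 3 — Series combination: Z_total = R + L = 11 + j0.4913 Ω = 11.01∠2.6° Ω.

Z = 11 + j0.4913 Ω = 11.01∠2.6° Ω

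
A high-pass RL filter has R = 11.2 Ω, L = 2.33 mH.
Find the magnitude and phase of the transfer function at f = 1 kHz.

Step 1 — Angular frequency: ω = 2π·1000 = 6283 rad/s.
Step 2 — Transfer function: H(jω) = jωL/(R + jωL).
Step 3 — Numerator jωL = j·14.64; denominator R + jωL = 11.2 + j14.64.
Step 4 — H = 0.6308 + j0.4826.
Step 5 — Magnitude: |H| = 0.7942 (-2.0 dB); phase: φ = 37.4°.

|H| = 0.7942 (-2.0 dB), φ = 37.4°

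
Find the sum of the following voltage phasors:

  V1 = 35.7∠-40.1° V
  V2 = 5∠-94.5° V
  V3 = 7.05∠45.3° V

Step 1 — Convert each phasor to rectangular form:
  V1 = 35.7·(cos(-40.1°) + j·sin(-40.1°)) = 27.31 - j23 V
  V2 = 5·(cos(-94.5°) + j·sin(-94.5°)) = -0.3923 - j4.985 V
  V3 = 7.05·(cos(45.3°) + j·sin(45.3°)) = 4.959 + j5.011 V
Step 2 — Sum components: V_total = 31.87 - j22.97 V.
Step 3 — Convert to polar: |V_total| = 39.29 V, ∠V_total = -35.8°.

V_total = 39.29∠-35.8° V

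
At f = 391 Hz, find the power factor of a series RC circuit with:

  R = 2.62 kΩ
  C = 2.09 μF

Step 1 — Angular frequency: ω = 2π·f = 2π·391 = 2457 rad/s.
Step 2 — Component impedances:
  R: Z = R = 2620 Ω
  C: Z = 1/(jωC) = -j/(ω·C) = 0 - j194.8 Ω
Step 3 — Series combination: Z_total = R + C = 2620 - j194.8 Ω = 2627∠-4.3° Ω.
Step 4 — Power factor: PF = cos(φ) = Re(Z)/|Z| = 2620/2627.23 = 0.9972.
Step 5 — Type: Im(Z) = -194.8 ⇒ leading (phase φ = -4.3°).

PF = 0.9972 (leading, φ = -4.3°)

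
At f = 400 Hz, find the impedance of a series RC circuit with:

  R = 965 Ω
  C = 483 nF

Step 1 — Angular frequency: ω = 2π·f = 2π·400 = 2513 rad/s.
Step 2 — Component impedances:
  R: Z = R = 965 Ω
  C: Z = 1/(jωC) = -j/(ω·C) = 0 - j823.8 Ω
Step 3 — Series combination: Z_total = R + C = 965 - j823.8 Ω = 1269∠-40.5° Ω.

Z = 965 - j823.8 Ω = 1269∠-40.5° Ω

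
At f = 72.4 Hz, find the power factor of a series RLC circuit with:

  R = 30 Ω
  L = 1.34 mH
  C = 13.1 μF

Step 1 — Angular frequency: ω = 2π·f = 2π·72.4 = 454.9 rad/s.
Step 2 — Component impedances:
  R: Z = R = 30 Ω
  L: Z = jωL = j·454.9·0.00134 = 0 + j0.6096 Ω
  C: Z = 1/(jωC) = -j/(ω·C) = 0 - j167.8 Ω
Step 3 — Series combination: Z_total = R + L + C = 30 - j167.2 Ω = 169.9∠-79.8° Ω.
Step 4 — Power factor: PF = cos(φ) = Re(Z)/|Z| = 30/169.9 = 0.1766.
Step 5 — Type: Im(Z) = -167.2 ⇒ leading (phase φ = -79.8°).

PF = 0.1766 (leading, φ = -79.8°)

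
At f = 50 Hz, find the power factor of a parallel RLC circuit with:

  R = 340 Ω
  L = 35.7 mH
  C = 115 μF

Step 1 — Angular frequency: ω = 2π·f = 2π·50 = 314.2 rad/s.
Step 2 — Component impedances:
  R: Z = R = 340 Ω
  L: Z = jωL = j·314.2·0.0357 = 0 + j11.22 Ω
  C: Z = 1/(jωC) = -j/(ω·C) = 0 - j27.68 Ω
Step 3 — Parallel combination: 1/Z_total = 1/R + 1/L + 1/C; Z_total = 1.043 + j18.8 Ω = 18.83∠86.8° Ω.
Step 4 — Power factor: PF = cos(φ) = Re(Z)/|Z| = 1.0425/18.827 = 0.05537.
Step 5 — Type: Im(Z) = 18.8 ⇒ lagging (phase φ = 86.8°).

PF = 0.05537 (lagging, φ = 86.8°)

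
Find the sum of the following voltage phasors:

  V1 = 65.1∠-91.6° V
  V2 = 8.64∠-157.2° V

Step 1 — Convert each phasor to rectangular form:
  V1 = 65.1·(cos(-91.6°) + j·sin(-91.6°)) = -1.818 - j65.07 V
  V2 = 8.64·(cos(-157.2°) + j·sin(-157.2°)) = -7.965 - j3.348 V
Step 2 — Sum components: V_total = -9.783 - j68.42 V.
Step 3 — Convert to polar: |V_total| = 69.12 V, ∠V_total = -98.1°.

V_total = 69.12∠-98.1° V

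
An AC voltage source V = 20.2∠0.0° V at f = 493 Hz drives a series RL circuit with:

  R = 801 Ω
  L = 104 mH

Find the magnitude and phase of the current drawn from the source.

Step 1 — Angular frequency: ω = 2π·f = 2π·493 = 3098 rad/s.
Step 2 — Component impedances:
  R: Z = R = 801 Ω
  L: Z = jωL = j·3098·0.104 = 0 + j322.2 Ω
Step 3 — Series combination: Z_total = R + L = 801 + j322.2 Ω = 863.4∠21.9° Ω.
Step 4 — Source phasor: V = 20.2∠0.0° V = 20.2 V.
Step 5 — Ohm's law: I = V / Z_total = (20.2) / (801 + j322.2) = 0.02171 - j0.00873 A.
Step 6 — Convert to polar: |I| = 0.0234 A, ∠I = -21.9°.

I = 0.0234∠-21.9° A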